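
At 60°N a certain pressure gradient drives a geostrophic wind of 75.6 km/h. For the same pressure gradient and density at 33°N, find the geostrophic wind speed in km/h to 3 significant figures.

With the same pressure gradient and density, V_g ∝ 1/f ∝ 1/sin φ.
V₂ = V₁ · sin φ₁ / sin φ₂ = 75.6 × sin 60° / sin 33°
V₂ = 75.6 × 0.8660/0.5446 = 120 km/h

120 km/h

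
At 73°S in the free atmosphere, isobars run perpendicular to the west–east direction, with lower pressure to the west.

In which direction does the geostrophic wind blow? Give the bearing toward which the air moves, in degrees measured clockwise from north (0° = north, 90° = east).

180°

The pressure-gradient force points toward the west (bearing 270°).
Geostrophic balance: in the Southern Hemisphere the Coriolis force deflects motion to the left, so the geostrophic wind blows 90° to the left of the pressure-gradient force (low pressure on the right).
Rotating 270° by 90° counterclockwise gives 180° — the wind blows toward the south.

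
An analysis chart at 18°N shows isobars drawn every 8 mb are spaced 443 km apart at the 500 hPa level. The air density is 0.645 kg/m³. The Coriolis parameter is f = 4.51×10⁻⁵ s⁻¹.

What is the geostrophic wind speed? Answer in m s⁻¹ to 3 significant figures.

62.1 m s⁻¹

Pressure gradient: |∂P/∂n| = 800 Pa / 443000 m = 1.81×10⁻³ Pa/m
Geostrophic balance (pressure-gradient force = Coriolis force):
V_g = (1/(fρ)) |∂P/∂n| = 1.81×10⁻³ / (4.51×10⁻⁵ × 0.645) = 62.1 m/s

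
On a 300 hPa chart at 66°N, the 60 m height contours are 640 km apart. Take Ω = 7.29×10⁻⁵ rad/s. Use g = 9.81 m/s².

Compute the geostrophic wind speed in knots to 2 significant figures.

Coriolis parameter at 66°N:
f = 2Ω sin φ = 2 × 7.29×10⁻⁵ × sin 66° = 1.33×10⁻⁴ s⁻¹
Height gradient: |∂Z/∂n| = 60 m / 640000 m = 9.38×10⁻⁵
On a pressure surface, geostrophic balance gives V_g = (g/f)|∂Z/∂n|:
V_g = 9.81 × 9.38×10⁻⁵ / 1.33×10⁻⁴ = 6.90 m/s
Converting: 6.90 m/s × 1.944 = 13 knots

13 knots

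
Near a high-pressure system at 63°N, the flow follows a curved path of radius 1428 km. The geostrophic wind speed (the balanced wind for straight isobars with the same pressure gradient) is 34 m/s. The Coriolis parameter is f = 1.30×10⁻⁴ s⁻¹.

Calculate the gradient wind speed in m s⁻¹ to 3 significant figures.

Around a high, pressure-gradient force acts outward with centrifugal, so Coriolis balances both:
fV = (1/ρ)|∂P/∂n| + V²/R  →  V² − fR·V + fR·V_g = 0
With fR = 1.30×10⁻⁴ × 1428×10³ m = 186 m/s:
V = [fR − √((fR)² − 4 fR V_g)]/2 = [186 − √(186² − 4×186×34)]/2 = 44.8 m/s
Supergeostrophic (V > V_g = 34 m/s), as expected around a high.

44.8 m s⁻¹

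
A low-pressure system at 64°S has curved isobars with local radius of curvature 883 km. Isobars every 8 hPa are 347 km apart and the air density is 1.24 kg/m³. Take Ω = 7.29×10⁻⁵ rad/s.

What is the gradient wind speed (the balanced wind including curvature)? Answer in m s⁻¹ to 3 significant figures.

Coriolis parameter at 64°S:
f = 2Ω sin φ = 2 × 7.29×10⁻⁵ × sin 64° = 1.31×10⁻⁴ s⁻¹
Pressure gradient: |∂P/∂n| = 800 Pa / 347000 m = 2.31×10⁻³ Pa/m
Geostrophic speed: V_g = |∂P/∂n|/(fρ) = 2.31×10⁻³/(1.31×10⁻⁴ × 1.24) = 14.2 m/s
Around a low, centrifugal force acts outward with Coriolis, so pressure-gradient force balances both:
(1/ρ)|∂P/∂n| = fV + V²/R  →  V² + fR·V − fR·V_g = 0
With fR = 1.31×10⁻⁴ × 883×10³ m = 116 m/s:
V = [−fR + √((fR)² + 4 fR V_g)]/2 = [−116 + √(116² + 4×116×14.2)]/2 = 12.8 m/s
Subgeostrophic (V < V_g = 14.2 m/s), as expected around a low.

12.8 m s⁻¹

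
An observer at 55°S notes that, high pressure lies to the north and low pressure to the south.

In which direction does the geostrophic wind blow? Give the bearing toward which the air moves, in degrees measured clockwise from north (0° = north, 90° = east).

The pressure-gradient force points toward the south (bearing 180°).
Geostrophic balance: in the Southern Hemisphere the Coriolis force deflects motion to the left, so the geostrophic wind blows 90° to the left of the pressure-gradient force (low pressure on the right).
Rotating 180° by 90° counterclockwise gives 090° — the wind blows toward the east.

090°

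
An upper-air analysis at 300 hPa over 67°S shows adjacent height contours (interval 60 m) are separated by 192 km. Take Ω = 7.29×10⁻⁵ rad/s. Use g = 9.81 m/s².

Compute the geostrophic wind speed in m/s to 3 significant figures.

22.8 m/s

Coriolis parameter at 67°S:
f = 2Ω sin φ = 2 × 7.29×10⁻⁵ × sin 67° = 1.34×10⁻⁴ s⁻¹
Height gradient: |∂Z/∂n| = 60 m / 192000 m = 3.12×10⁻⁴
On a pressure surface, geostrophic balance gives V_g = (g/f)|∂Z/∂n|:
V_g = 9.81 × 3.12×10⁻⁴ / 1.34×10⁻⁴ = 22.8 m/s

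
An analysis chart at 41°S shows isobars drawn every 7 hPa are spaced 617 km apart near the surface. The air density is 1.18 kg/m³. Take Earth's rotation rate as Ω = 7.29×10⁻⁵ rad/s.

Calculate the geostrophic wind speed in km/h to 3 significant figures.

Coriolis parameter at 41°S:
f = 2Ω sin φ = 2 × 7.29×10⁻⁵ × sin 41° = 9.57×10⁻⁵ s⁻¹
Pressure gradient: |∂P/∂n| = 700 Pa / 617000 m = 1.13×10⁻³ Pa/m
Geostrophic balance (pressure-gradient force = Coriolis force):
V_g = (1/(fρ)) |∂P/∂n| = 1.13×10⁻³ / (9.57×10⁻⁵ × 1.18) = 10.1 m/s
Converting: 10.1 m/s × 3.6 = 36.2 km/h

36.2 km/h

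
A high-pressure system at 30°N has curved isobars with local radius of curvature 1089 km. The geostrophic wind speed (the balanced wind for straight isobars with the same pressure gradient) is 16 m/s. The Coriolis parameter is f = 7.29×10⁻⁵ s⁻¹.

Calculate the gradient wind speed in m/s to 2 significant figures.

Around a high, pressure-gradient force acts outward with centrifugal, so Coriolis balances both:
fV = (1/ρ)|∂P/∂n| + V²/R  →  V² − fR·V + fR·V_g = 0
With fR = 7.29×10⁻⁵ × 1089×10³ m = 79.4 m/s:
V = [fR − √((fR)² − 4 fR V_g)]/2 = [79.4 − √(79.4² − 4×79.4×16)]/2 = 22.2 m/s
Supergeostrophic (V > V_g = 16 m/s), as expected around a high.

22 m/s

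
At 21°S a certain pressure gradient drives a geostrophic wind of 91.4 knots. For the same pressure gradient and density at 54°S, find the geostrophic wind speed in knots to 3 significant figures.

40.5 knots

With the same pressure gradient and density, V_g ∝ 1/f ∝ 1/sin φ.
V₂ = V₁ · sin φ₁ / sin φ₂ = 91.4 × sin 21° / sin 54°
V₂ = 91.4 × 0.3584/0.8090 = 40.5 knots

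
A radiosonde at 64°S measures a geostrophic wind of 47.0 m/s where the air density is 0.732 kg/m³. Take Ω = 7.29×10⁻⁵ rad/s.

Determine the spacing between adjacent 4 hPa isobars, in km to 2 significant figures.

89 km

Coriolis parameter at 64°S:
f = 2Ω sin φ = 2 × 7.29×10⁻⁵ × sin 64° = 1.31×10⁻⁴ s⁻¹
Geostrophic balance rearranged: |∂P/∂n| = f ρ V_g
|∂P/∂n| = 1.31×10⁻⁴ × 0.732 × 47.0 = 4.51×10⁻³ Pa/m
Isobar spacing: Δn = ΔP/|∂P/∂n| = 400 Pa / 4.51×10⁻³ Pa/m = 88722 m ≈ 89 km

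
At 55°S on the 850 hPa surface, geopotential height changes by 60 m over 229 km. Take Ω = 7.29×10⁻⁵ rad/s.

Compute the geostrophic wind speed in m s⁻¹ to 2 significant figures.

Coriolis parameter at 55°S:
f = 2Ω sin φ = 2 × 7.29×10⁻⁵ × sin 55° = 1.19×10⁻⁴ s⁻¹
Height gradient: |∂Z/∂n| = 60 m / 229000 m = 2.62×10⁻⁴
On a pressure surface, geostrophic balance gives V_g = (g/f)|∂Z/∂n|:
V_g = 9.81 × 2.62×10⁻⁴ / 1.19×10⁻⁴ = 21.5 m/s

22 m s⁻¹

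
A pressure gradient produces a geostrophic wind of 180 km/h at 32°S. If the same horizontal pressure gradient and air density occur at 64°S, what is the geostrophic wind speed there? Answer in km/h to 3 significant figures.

With the same pressure gradient and density, V_g ∝ 1/f ∝ 1/sin φ.
V₂ = V₁ · sin φ₁ / sin φ₂ = 180 × sin 32° / sin 64°
V₂ = 180 × 0.5299/0.8988 = 106 km/h

106 km/h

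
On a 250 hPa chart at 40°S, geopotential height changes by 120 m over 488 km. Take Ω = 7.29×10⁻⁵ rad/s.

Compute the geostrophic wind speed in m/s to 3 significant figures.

25.7 m/s

Coriolis parameter at 40°S:
f = 2Ω sin φ = 2 × 7.29×10⁻⁵ × sin 40° = 9.37×10⁻⁵ s⁻¹
Height gradient: |∂Z/∂n| = 120 m / 488000 m = 2.46×10⁻⁴
On a pressure surface, geostrophic balance gives V_g = (g/f)|∂Z/∂n|:
V_g = 9.81 × 2.46×10⁻⁴ / 9.37×10⁻⁵ = 25.7 m/s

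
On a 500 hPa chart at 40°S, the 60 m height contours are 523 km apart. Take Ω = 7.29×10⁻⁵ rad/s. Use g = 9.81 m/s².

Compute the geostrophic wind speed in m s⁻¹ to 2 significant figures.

12 m s⁻¹

Coriolis parameter at 40°S:
f = 2Ω sin φ = 2 × 7.29×10⁻⁵ × sin 40° = 9.37×10⁻⁵ s⁻¹
Height gradient: |∂Z/∂n| = 60 m / 523000 m = 1.15×10⁻⁴
On a pressure surface, geostrophic balance gives V_g = (g/f)|∂Z/∂n|:
V_g = 9.81 × 1.15×10⁻⁴ / 9.37×10⁻⁵ = 12.0 m/s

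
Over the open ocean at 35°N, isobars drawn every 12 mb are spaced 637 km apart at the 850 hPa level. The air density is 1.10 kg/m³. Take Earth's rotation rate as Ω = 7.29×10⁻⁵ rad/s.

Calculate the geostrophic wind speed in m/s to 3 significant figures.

Coriolis parameter at 35°N:
f = 2Ω sin φ = 2 × 7.29×10⁻⁵ × sin 35° = 8.36×10⁻⁵ s⁻¹
Pressure gradient: |∂P/∂n| = 1200 Pa / 637000 m = 1.88×10⁻³ Pa/m
Geostrophic balance (pressure-gradient force = Coriolis force):
V_g = (1/(fρ)) |∂P/∂n| = 1.88×10⁻³ / (8.36×10⁻⁵ × 1.10) = 20.5 m/s

20.5 m/s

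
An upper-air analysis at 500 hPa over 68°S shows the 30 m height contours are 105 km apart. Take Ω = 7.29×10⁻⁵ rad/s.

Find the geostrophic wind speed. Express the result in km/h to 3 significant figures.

74.6 km/h

Coriolis parameter at 68°S:
f = 2Ω sin φ = 2 × 7.29×10⁻⁵ × sin 68° = 1.35×10⁻⁴ s⁻¹
Height gradient: |∂Z/∂n| = 30 m / 105000 m = 2.86×10⁻⁴
On a pressure surface, geostrophic balance gives V_g = (g/f)|∂Z/∂n|:
V_g = 9.81 × 2.86×10⁻⁴ / 1.35×10⁻⁴ = 20.7 m/s
Converting: 20.7 m/s × 3.6 = 74.6 km/h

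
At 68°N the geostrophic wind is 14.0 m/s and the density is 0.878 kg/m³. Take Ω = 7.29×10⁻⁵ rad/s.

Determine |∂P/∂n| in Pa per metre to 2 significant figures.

Coriolis parameter at 68°N:
f = 2Ω sin φ = 2 × 7.29×10⁻⁵ × sin 68° = 1.35×10⁻⁴ s⁻¹
Geostrophic balance rearranged: |∂P/∂n| = f ρ V_g
|∂P/∂n| = 1.35×10⁻⁴ × 0.878 × 14.0 = 1.66×10⁻³ Pa/m

1.7×10⁻³ Pa/m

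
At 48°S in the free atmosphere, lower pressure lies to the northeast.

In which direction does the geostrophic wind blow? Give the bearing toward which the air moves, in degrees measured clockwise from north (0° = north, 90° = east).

315°

The pressure-gradient force points toward the northeast (bearing 045°).
Geostrophic balance: in the Southern Hemisphere the Coriolis force deflects motion to the left, so the geostrophic wind blows 90° to the left of the pressure-gradient force (low pressure on the right).
Rotating 045° by 90° counterclockwise gives 315° — the wind blows toward the northwest.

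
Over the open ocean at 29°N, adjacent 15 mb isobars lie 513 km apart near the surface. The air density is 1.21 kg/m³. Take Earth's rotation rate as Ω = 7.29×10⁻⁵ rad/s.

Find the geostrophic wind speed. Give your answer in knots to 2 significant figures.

66 knots

Coriolis parameter at 29°N:
f = 2Ω sin φ = 2 × 7.29×10⁻⁵ × sin 29° = 7.07×10⁻⁵ s⁻¹
Pressure gradient: |∂P/∂n| = 1500 Pa / 513000 m = 2.92×10⁻³ Pa/m
Geostrophic balance (pressure-gradient force = Coriolis force):
V_g = (1/(fρ)) |∂P/∂n| = 2.92×10⁻³ / (7.07×10⁻⁵ × 1.21) = 34.2 m/s
Converting: 34.2 m/s × 1.944 = 66 knots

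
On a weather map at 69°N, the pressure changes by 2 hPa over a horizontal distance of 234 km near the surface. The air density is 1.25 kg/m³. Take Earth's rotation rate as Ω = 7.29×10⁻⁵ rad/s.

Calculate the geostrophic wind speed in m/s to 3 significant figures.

Coriolis parameter at 69°N:
f = 2Ω sin φ = 2 × 7.29×10⁻⁵ × sin 69° = 1.36×10⁻⁴ s⁻¹
Pressure gradient: |∂P/∂n| = 200 Pa / 234000 m = 8.55×10⁻⁴ Pa/m
Geostrophic balance (pressure-gradient force = Coriolis force):
V_g = (1/(fρ)) |∂P/∂n| = 8.55×10⁻⁴ / (1.36×10⁻⁴ × 1.25) = 5.02 m/s

5.02 m/s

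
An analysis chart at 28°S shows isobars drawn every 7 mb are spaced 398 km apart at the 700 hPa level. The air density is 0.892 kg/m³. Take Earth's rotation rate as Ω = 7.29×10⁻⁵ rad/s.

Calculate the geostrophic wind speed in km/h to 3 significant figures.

Coriolis parameter at 28°S:
f = 2Ω sin φ = 2 × 7.29×10⁻⁵ × sin 28° = 6.84×10⁻⁵ s⁻¹
Pressure gradient: |∂P/∂n| = 700 Pa / 398000 m = 1.76×10⁻³ Pa/m
Geostrophic balance (pressure-gradient force = Coriolis force):
V_g = (1/(fρ)) |∂P/∂n| = 1.76×10⁻³ / (6.84×10⁻⁵ × 0.892) = 28.8 m/s
Converting: 28.8 m/s × 3.6 = 104 km/h

104 km/h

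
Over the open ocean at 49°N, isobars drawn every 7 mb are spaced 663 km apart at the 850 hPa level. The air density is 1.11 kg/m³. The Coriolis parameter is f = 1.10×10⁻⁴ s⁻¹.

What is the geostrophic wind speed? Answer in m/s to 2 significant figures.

Pressure gradient: |∂P/∂n| = 700 Pa / 663000 m = 1.06×10⁻³ Pa/m
Geostrophic balance (pressure-gradient force = Coriolis force):
V_g = (1/(fρ)) |∂P/∂n| = 1.06×10⁻³ / (1.10×10⁻⁴ × 1.11) = 8.65 m/s

8.6 m/s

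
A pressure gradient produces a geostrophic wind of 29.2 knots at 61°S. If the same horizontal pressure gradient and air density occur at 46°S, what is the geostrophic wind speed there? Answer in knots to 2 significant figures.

36 knots

With the same pressure gradient and density, V_g ∝ 1/f ∝ 1/sin φ.
V₂ = V₁ · sin φ₁ / sin φ₂ = 29.2 × sin 61° / sin 46°
V₂ = 29.2 × 0.8746/0.7193 = 36 knots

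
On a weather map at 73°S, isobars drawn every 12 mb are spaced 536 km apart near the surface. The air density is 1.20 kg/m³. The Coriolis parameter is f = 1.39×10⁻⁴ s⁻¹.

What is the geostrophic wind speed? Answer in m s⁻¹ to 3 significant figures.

Pressure gradient: |∂P/∂n| = 1200 Pa / 536000 m = 2.24×10⁻³ Pa/m
Geostrophic balance (pressure-gradient force = Coriolis force):
V_g = (1/(fρ)) |∂P/∂n| = 2.24×10⁻³ / (1.39×10⁻⁴ × 1.20) = 13.4 m/s

13.4 m s⁻¹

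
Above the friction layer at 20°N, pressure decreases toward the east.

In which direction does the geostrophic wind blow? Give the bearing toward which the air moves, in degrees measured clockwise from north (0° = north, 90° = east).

The pressure-gradient force points toward the east (bearing 090°).
Geostrophic balance: in the Northern Hemisphere the Coriolis force deflects motion to the right, so the geostrophic wind blows 90° to the right of the pressure-gradient force (low pressure on the left).
Rotating 090° by 90° clockwise gives 180° — the wind blows toward the south.

180°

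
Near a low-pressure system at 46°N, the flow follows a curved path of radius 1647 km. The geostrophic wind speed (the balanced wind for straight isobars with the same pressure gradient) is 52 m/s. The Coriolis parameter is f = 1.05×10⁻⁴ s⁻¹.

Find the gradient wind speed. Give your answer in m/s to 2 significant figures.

42 m/s

Around a low, centrifugal force acts outward with Coriolis, so pressure-gradient force balances both:
(1/ρ)|∂P/∂n| = fV + V²/R  →  V² + fR·V − fR·V_g = 0
With fR = 1.05×10⁻⁴ × 1647×10³ m = 173 m/s:
V = [−fR + √((fR)² + 4 fR V_g)]/2 = [−173 + √(173² + 4×173×52)]/2 = 41.9 m/s
Subgeostrophic (V < V_g = 52 m/s), as expected around a low.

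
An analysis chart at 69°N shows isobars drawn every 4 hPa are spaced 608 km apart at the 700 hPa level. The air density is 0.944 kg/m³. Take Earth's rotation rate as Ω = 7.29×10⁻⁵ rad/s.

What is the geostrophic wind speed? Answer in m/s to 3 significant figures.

Coriolis parameter at 69°N:
f = 2Ω sin φ = 2 × 7.29×10⁻⁵ × sin 69° = 1.36×10⁻⁴ s⁻¹
Pressure gradient: |∂P/∂n| = 400 Pa / 608000 m = 6.58×10⁻⁴ Pa/m
Geostrophic balance (pressure-gradient force = Coriolis force):
V_g = (1/(fρ)) |∂P/∂n| = 6.58×10⁻⁴ / (1.36×10⁻⁴ × 0.944) = 5.12 m/s

5.12 m/s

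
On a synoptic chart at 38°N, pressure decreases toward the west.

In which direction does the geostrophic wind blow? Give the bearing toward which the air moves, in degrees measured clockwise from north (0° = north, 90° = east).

The pressure-gradient force points toward the west (bearing 270°).
Geostrophic balance: in the Northern Hemisphere the Coriolis force deflects motion to the right, so the geostrophic wind blows 90° to the right of the pressure-gradient force (low pressure on the left).
Rotating 270° by 90° clockwise gives 000° — the wind blows toward the north.

000°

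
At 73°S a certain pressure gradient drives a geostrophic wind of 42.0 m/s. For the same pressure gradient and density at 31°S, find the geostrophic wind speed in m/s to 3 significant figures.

With the same pressure gradient and density, V_g ∝ 1/f ∝ 1/sin φ.
V₂ = V₁ · sin φ₁ / sin φ₂ = 42.0 × sin 73° / sin 31°
V₂ = 42.0 × 0.9563/0.5150 = 78.0 m/s

78.0 m/s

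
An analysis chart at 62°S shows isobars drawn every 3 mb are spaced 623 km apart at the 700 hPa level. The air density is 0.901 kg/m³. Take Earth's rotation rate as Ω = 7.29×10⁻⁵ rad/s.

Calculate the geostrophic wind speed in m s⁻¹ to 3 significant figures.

Coriolis parameter at 62°S:
f = 2Ω sin φ = 2 × 7.29×10⁻⁵ × sin 62° = 1.29×10⁻⁴ s⁻¹
Pressure gradient: |∂P/∂n| = 300 Pa / 623000 m = 4.82×10⁻⁴ Pa/m
Geostrophic balance (pressure-gradient force = Coriolis force):
V_g = (1/(fρ)) |∂P/∂n| = 4.82×10⁻⁴ / (1.29×10⁻⁴ × 0.901) = 4.15 m/s

4.15 m s⁻¹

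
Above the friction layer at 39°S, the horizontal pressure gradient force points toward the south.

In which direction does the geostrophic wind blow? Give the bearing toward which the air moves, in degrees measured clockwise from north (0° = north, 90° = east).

090°

The pressure-gradient force points toward the south (bearing 180°).
Geostrophic balance: in the Southern Hemisphere the Coriolis force deflects motion to the left, so the geostrophic wind blows 90° to the left of the pressure-gradient force (low pressure on the right).
Rotating 180° by 90° counterclockwise gives 090° — the wind blows toward the east.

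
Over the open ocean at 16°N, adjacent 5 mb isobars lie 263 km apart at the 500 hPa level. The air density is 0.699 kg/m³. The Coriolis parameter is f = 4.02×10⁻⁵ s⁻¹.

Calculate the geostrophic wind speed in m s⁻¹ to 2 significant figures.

Pressure gradient: |∂P/∂n| = 500 Pa / 263000 m = 1.90×10⁻³ Pa/m
Geostrophic balance (pressure-gradient force = Coriolis force):
V_g = (1/(fρ)) |∂P/∂n| = 1.90×10⁻³ / (4.02×10⁻⁵ × 0.699) = 67.7 m/s

68 m s⁻¹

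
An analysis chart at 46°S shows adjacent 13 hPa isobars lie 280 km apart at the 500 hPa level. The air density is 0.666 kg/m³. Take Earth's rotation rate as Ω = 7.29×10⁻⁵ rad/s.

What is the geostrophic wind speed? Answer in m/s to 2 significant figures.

66 m/s

Coriolis parameter at 46°S:
f = 2Ω sin φ = 2 × 7.29×10⁻⁵ × sin 46° = 1.05×10⁻⁴ s⁻¹
Pressure gradient: |∂P/∂n| = 1300 Pa / 280000 m = 4.64×10⁻³ Pa/m
Geostrophic balance (pressure-gradient force = Coriolis force):
V_g = (1/(fρ)) |∂P/∂n| = 4.64×10⁻³ / (1.05×10⁻⁴ × 0.666) = 66.5 m/s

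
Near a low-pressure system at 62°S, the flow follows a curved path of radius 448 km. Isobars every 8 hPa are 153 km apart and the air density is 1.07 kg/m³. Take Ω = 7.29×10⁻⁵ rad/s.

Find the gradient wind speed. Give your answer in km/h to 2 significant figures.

94 km/h

Coriolis parameter at 62°S:
f = 2Ω sin φ = 2 × 7.29×10⁻⁵ × sin 62° = 1.29×10⁻⁴ s⁻¹
Pressure gradient: |∂P/∂n| = 800 Pa / 153000 m = 5.23×10⁻³ Pa/m
Geostrophic speed: V_g = |∂P/∂n|/(fρ) = 5.23×10⁻³/(1.29×10⁻⁴ × 1.07) = 38.0 m/s
Around a low, centrifugal force acts outward with Coriolis, so pressure-gradient force balances both:
(1/ρ)|∂P/∂n| = fV + V²/R  →  V² + fR·V − fR·V_g = 0
With fR = 1.29×10⁻⁴ × 448×10³ m = 57.7 m/s:
V = [−fR + √((fR)² + 4 fR V_g)]/2 = [−57.7 + √(57.7² + 4×57.7×38)]/2 = 26.1 m/s
Subgeostrophic (V < V_g = 38 m/s), as expected around a low.
Converting: 26.1 m/s × 3.6 = 94 km/h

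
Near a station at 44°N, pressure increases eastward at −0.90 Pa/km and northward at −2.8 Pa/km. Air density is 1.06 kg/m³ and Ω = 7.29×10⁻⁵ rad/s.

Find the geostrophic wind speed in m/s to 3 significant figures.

27.4 m/s

Coriolis parameter at 44°N:
f = 2Ω sin φ = 2 × 7.29×10⁻⁵ × sin 44° = 1.01×10⁻⁴ s⁻¹
Component geostrophic relations (x east, y north):
u_g = −(1/(fρ)) ∂P/∂y,  v_g = (1/(fρ)) ∂P/∂x
u_g = −(−2.8×10⁻³)/(1.01×10⁻⁴ × 1.06) = 26.1 m/s;  v_g = (−0.90×10⁻³)/(1.01×10⁻⁴ × 1.06) = −8.38 m/s
|V_g| = √(u_g² + v_g²) = 27.4 m/s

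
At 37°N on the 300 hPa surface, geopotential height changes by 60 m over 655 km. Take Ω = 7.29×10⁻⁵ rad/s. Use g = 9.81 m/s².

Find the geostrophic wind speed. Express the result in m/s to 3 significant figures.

Coriolis parameter at 37°N:
f = 2Ω sin φ = 2 × 7.29×10⁻⁵ × sin 37° = 8.77×10⁻⁵ s⁻¹
Height gradient: |∂Z/∂n| = 60 m / 655000 m = 9.16×10⁻⁵
On a pressure surface, geostrophic balance gives V_g = (g/f)|∂Z/∂n|:
V_g = 9.81 × 9.16×10⁻⁵ / 8.77×10⁻⁵ = 10.2 m/s

10.2 m/s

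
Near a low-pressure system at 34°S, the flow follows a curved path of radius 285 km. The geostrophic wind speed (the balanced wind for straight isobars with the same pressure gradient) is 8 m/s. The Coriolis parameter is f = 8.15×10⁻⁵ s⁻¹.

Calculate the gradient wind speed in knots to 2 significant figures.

12 knots

Around a low, centrifugal force acts outward with Coriolis, so pressure-gradient force balances both:
(1/ρ)|∂P/∂n| = fV + V²/R  →  V² + fR·V − fR·V_g = 0
With fR = 8.15×10⁻⁵ × 285×10³ m = 23.2 m/s:
V = [−fR + √((fR)² + 4 fR V_g)]/2 = [−23.2 + √(23.2² + 4×23.2×8)]/2 = 6.29 m/s
Subgeostrophic (V < V_g = 8 m/s), as expected around a low.
Converting: 6.29 m/s × 1.944 = 12 knots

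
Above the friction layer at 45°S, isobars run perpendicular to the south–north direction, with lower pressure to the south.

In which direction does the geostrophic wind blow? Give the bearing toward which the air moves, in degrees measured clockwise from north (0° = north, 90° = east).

090°

The pressure-gradient force points toward the south (bearing 180°).
Geostrophic balance: in the Southern Hemisphere the Coriolis force deflects motion to the left, so the geostrophic wind blows 90° to the left of the pressure-gradient force (low pressure on the right).
Rotating 180° by 90° counterclockwise gives 090° — the wind blows toward the east.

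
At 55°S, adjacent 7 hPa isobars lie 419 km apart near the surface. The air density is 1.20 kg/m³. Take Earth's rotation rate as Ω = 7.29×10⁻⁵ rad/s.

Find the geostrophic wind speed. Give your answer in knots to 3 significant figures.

Coriolis parameter at 55°S:
f = 2Ω sin φ = 2 × 7.29×10⁻⁵ × sin 55° = 1.19×10⁻⁴ s⁻¹
Pressure gradient: |∂P/∂n| = 700 Pa / 419000 m = 1.67×10⁻³ Pa/m
Geostrophic balance (pressure-gradient force = Coriolis force):
V_g = (1/(fρ)) |∂P/∂n| = 1.67×10⁻³ / (1.19×10⁻⁴ × 1.20) = 11.7 m/s
Converting: 11.7 m/s × 1.944 = 22.7 knots

22.7 knots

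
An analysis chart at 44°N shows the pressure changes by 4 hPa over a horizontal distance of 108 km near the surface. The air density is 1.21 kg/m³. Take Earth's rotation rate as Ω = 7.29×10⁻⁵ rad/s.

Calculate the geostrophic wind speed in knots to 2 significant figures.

59 knots

Coriolis parameter at 44°N:
f = 2Ω sin φ = 2 × 7.29×10⁻⁵ × sin 44° = 1.01×10⁻⁴ s⁻¹
Pressure gradient: |∂P/∂n| = 400 Pa / 108000 m = 3.70×10⁻³ Pa/m
Geostrophic balance (pressure-gradient force = Coriolis force):
V_g = (1/(fρ)) |∂P/∂n| = 3.70×10⁻³ / (1.01×10⁻⁴ × 1.21) = 30.2 m/s
Converting: 30.2 m/s × 1.944 = 59 knots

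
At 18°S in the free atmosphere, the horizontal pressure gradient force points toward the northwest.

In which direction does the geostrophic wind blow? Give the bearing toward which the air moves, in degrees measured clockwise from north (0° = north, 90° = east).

The pressure-gradient force points toward the northwest (bearing 315°).
Geostrophic balance: in the Southern Hemisphere the Coriolis force deflects motion to the left, so the geostrophic wind blows 90° to the left of the pressure-gradient force (low pressure on the right).
Rotating 315° by 90° counterclockwise gives 225° — the wind blows toward the southwest.

225°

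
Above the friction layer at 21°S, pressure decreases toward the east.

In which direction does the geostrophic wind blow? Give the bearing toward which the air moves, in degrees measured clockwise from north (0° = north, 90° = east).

000°

The pressure-gradient force points toward the east (bearing 090°).
Geostrophic balance: in the Southern Hemisphere the Coriolis force deflects motion to the left, so the geostrophic wind blows 90° to the left of the pressure-gradient force (low pressure on the right).
Rotating 090° by 90° counterclockwise gives 000° — the wind blows toward the north.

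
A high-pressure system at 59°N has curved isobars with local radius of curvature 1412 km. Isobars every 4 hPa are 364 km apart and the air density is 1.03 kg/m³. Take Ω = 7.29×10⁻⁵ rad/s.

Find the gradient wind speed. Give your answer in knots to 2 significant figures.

Coriolis parameter at 59°N:
f = 2Ω sin φ = 2 × 7.29×10⁻⁵ × sin 59° = 1.25×10⁻⁴ s⁻¹
Pressure gradient: |∂P/∂n| = 400 Pa / 364000 m = 1.10×10⁻³ Pa/m
Geostrophic speed: V_g = |∂P/∂n|/(fρ) = 1.10×10⁻³/(1.25×10⁻⁴ × 1.03) = 8.54 m/s
Around a high, pressure-gradient force acts outward with centrifugal, so Coriolis balances both:
fV = (1/ρ)|∂P/∂n| + V²/R  →  V² − fR·V + fR·V_g = 0
With fR = 1.25×10⁻⁴ × 1412×10³ m = 176 m/s:
V = [fR − √((fR)² − 4 fR V_g)]/2 = [176 − √(176² − 4×176×8.54)]/2 = 9 m/s
Supergeostrophic (V > V_g = 8.54 m/s), as expected around a high.
Converting: 9 m/s × 1.944 = 17 knots

17 knots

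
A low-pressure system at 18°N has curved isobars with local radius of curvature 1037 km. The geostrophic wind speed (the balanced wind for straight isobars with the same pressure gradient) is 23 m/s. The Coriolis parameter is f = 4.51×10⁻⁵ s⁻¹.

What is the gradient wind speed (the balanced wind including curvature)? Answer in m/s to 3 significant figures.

Around a low, centrifugal force acts outward with Coriolis, so pressure-gradient force balances both:
(1/ρ)|∂P/∂n| = fV + V²/R  →  V² + fR·V − fR·V_g = 0
With fR = 4.51×10⁻⁵ × 1037×10³ m = 46.8 m/s:
V = [−fR + √((fR)² + 4 fR V_g)]/2 = [−46.8 + √(46.8² + 4×46.8×23)]/2 = 16.9 m/s
Subgeostrophic (V < V_g = 23 m/s), as expected around a low.

16.9 m/s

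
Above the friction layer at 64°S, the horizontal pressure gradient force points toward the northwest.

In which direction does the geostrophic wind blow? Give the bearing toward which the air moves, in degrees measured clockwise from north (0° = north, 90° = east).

225°

The pressure-gradient force points toward the northwest (bearing 315°).
Geostrophic balance: in the Southern Hemisphere the Coriolis force deflects motion to the left, so the geostrophic wind blows 90° to the left of the pressure-gradient force (low pressure on the right).
Rotating 315° by 90° counterclockwise gives 225° — the wind blows toward the southwest.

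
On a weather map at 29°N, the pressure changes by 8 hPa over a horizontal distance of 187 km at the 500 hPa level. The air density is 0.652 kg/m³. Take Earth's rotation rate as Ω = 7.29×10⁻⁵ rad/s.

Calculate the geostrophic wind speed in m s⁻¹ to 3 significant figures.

Coriolis parameter at 29°N:
f = 2Ω sin φ = 2 × 7.29×10⁻⁵ × sin 29° = 7.07×10⁻⁵ s⁻¹
Pressure gradient: |∂P/∂n| = 800 Pa / 187000 m = 4.28×10⁻³ Pa/m
Geostrophic balance (pressure-gradient force = Coriolis force):
V_g = (1/(fρ)) |∂P/∂n| = 4.28×10⁻³ / (7.07×10⁻⁵ × 0.652) = 92.8 m/s

92.8 m s⁻¹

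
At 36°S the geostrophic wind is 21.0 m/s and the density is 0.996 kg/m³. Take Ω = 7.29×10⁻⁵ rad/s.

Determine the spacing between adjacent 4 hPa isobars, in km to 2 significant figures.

220 km

Coriolis parameter at 36°S:
f = 2Ω sin φ = 2 × 7.29×10⁻⁵ × sin 36° = 8.57×10⁻⁵ s⁻¹
Geostrophic balance rearranged: |∂P/∂n| = f ρ V_g
|∂P/∂n| = 8.57×10⁻⁵ × 0.996 × 21.0 = 1.79×10⁻³ Pa/m
Isobar spacing: Δn = ΔP/|∂P/∂n| = 400 Pa / 1.79×10⁻³ Pa/m = 223154 m ≈ 220 km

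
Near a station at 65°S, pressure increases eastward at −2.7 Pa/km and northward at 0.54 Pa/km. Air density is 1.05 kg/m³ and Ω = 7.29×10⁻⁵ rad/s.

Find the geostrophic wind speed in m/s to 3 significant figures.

19.8 m/s

Coriolis parameter at 65°S:
f = 2Ω sin φ = 2 × 7.29×10⁻⁵ × sin 65° = 1.32×10⁻⁴ s⁻¹
In the Southern Hemisphere f is negative: f = −1.32×10⁻⁴ s⁻¹.
Component geostrophic relations (x east, y north):
u_g = −(1/(fρ)) ∂P/∂y,  v_g = (1/(fρ)) ∂P/∂x
u_g = −(0.54×10⁻³)/(−1.32×10⁻⁴ × 1.05) = 3.89 m/s;  v_g = (−2.7×10⁻³)/(−1.32×10⁻⁴ × 1.05) = 19.5 m/s
|V_g| = √(u_g² + v_g²) = 19.8 m/s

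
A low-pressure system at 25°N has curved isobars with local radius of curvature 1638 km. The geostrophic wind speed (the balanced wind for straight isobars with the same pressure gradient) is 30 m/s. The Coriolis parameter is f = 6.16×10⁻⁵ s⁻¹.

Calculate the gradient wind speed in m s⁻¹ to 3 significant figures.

24.2 m s⁻¹

Around a low, centrifugal force acts outward with Coriolis, so pressure-gradient force balances both:
(1/ρ)|∂P/∂n| = fV + V²/R  →  V² + fR·V − fR·V_g = 0
With fR = 6.16×10⁻⁵ × 1638×10³ m = 101 m/s:
V = [−fR + √((fR)² + 4 fR V_g)]/2 = [−101 + √(101² + 4×101×30)]/2 = 24.2 m/s
Subgeostrophic (V < V_g = 30 m/s), as expected around a low.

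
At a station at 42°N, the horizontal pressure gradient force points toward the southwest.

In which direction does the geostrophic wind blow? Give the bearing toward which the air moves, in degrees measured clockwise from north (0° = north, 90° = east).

The pressure-gradient force points toward the southwest (bearing 225°).
Geostrophic balance: in the Northern Hemisphere the Coriolis force deflects motion to the right, so the geostrophic wind blows 90° to the right of the pressure-gradient force (low pressure on the left).
Rotating 225° by 90° clockwise gives 315° — the wind blows toward the northwest.

315°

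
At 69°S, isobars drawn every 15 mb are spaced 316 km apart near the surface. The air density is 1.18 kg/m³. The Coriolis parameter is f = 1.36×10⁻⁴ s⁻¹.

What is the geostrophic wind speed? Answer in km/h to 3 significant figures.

Pressure gradient: |∂P/∂n| = 1500 Pa / 316000 m = 4.75×10⁻³ Pa/m
Geostrophic balance (pressure-gradient force = Coriolis force):
V_g = (1/(fρ)) |∂P/∂n| = 4.75×10⁻³ / (1.36×10⁻⁴ × 1.18) = 29.6 m/s
Converting: 29.6 m/s × 3.6 = 106 km/h

106 km/h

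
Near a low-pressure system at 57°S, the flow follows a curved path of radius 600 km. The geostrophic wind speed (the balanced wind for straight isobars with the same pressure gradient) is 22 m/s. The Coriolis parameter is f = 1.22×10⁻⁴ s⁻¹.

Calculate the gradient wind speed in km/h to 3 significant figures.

63.8 km/h

Around a low, centrifugal force acts outward with Coriolis, so pressure-gradient force balances both:
(1/ρ)|∂P/∂n| = fV + V²/R  →  V² + fR·V − fR·V_g = 0
With fR = 1.22×10⁻⁴ × 600×10³ m = 73.2 m/s:
V = [−fR + √((fR)² + 4 fR V_g)]/2 = [−73.2 + √(73.2² + 4×73.2×22)]/2 = 17.7 m/s
Subgeostrophic (V < V_g = 22 m/s), as expected around a low.
Converting: 17.7 m/s × 3.6 = 63.8 km/h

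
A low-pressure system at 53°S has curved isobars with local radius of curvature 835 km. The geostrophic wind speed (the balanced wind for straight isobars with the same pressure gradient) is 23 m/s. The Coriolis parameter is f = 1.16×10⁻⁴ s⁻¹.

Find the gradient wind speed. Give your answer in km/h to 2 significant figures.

Around a low, centrifugal force acts outward with Coriolis, so pressure-gradient force balances both:
(1/ρ)|∂P/∂n| = fV + V²/R  →  V² + fR·V − fR·V_g = 0
With fR = 1.16×10⁻⁴ × 835×10³ m = 96.9 m/s:
V = [−fR + √((fR)² + 4 fR V_g)]/2 = [−96.9 + √(96.9² + 4×96.9×23)]/2 = 19.2 m/s
Subgeostrophic (V < V_g = 23 m/s), as expected around a low.
Converting: 19.2 m/s × 3.6 = 69 km/h

69 km/h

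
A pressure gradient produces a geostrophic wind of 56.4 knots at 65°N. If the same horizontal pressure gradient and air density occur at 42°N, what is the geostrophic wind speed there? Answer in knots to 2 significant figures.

With the same pressure gradient and density, V_g ∝ 1/f ∝ 1/sin φ.
V₂ = V₁ · sin φ₁ / sin φ₂ = 56.4 × sin 65° / sin 42°
V₂ = 56.4 × 0.9063/0.6691 = 76 knots

76 knots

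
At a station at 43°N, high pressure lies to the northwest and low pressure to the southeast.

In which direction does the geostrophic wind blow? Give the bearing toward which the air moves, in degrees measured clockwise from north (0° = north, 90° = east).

225°

The pressure-gradient force points toward the southeast (bearing 135°).
Geostrophic balance: in the Northern Hemisphere the Coriolis force deflects motion to the right, so the geostrophic wind blows 90° to the right of the pressure-gradient force (low pressure on the left).
Rotating 135° by 90° clockwise gives 225° — the wind blows toward the southwest.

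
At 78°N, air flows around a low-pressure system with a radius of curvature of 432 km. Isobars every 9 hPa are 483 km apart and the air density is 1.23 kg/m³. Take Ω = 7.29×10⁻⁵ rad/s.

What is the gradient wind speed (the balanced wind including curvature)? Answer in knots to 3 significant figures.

18.0 knots

Coriolis parameter at 78°N:
f = 2Ω sin φ = 2 × 7.29×10⁻⁵ × sin 78° = 1.43×10⁻⁴ s⁻¹
Pressure gradient: |∂P/∂n| = 900 Pa / 483000 m = 1.86×10⁻³ Pa/m
Geostrophic speed: V_g = |∂P/∂n|/(fρ) = 1.86×10⁻³/(1.43×10⁻⁴ × 1.23) = 10.6 m/s
Around a low, centrifugal force acts outward with Coriolis, so pressure-gradient force balances both:
(1/ρ)|∂P/∂n| = fV + V²/R  →  V² + fR·V − fR·V_g = 0
With fR = 1.43×10⁻⁴ × 432×10³ m = 61.6 m/s:
V = [−fR + √((fR)² + 4 fR V_g)]/2 = [−61.6 + √(61.6² + 4×61.6×10.6)]/2 = 9.24 m/s
Subgeostrophic (V < V_g = 10.6 m/s), as expected around a low.
Converting: 9.24 m/s × 1.944 = 18.0 knots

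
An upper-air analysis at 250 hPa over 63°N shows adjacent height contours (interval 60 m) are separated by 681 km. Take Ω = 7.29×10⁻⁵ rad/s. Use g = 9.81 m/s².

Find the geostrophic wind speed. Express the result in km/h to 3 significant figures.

24.0 km/h

Coriolis parameter at 63°N:
f = 2Ω sin φ = 2 × 7.29×10⁻⁵ × sin 63° = 1.30×10⁻⁴ s⁻¹
Height gradient: |∂Z/∂n| = 60 m / 681000 m = 8.81×10⁻⁵
On a pressure surface, geostrophic balance gives V_g = (g/f)|∂Z/∂n|:
V_g = 9.81 × 8.81×10⁻⁵ / 1.30×10⁻⁴ = 6.65 m/s
Converting: 6.65 m/s × 3.6 = 24.0 km/h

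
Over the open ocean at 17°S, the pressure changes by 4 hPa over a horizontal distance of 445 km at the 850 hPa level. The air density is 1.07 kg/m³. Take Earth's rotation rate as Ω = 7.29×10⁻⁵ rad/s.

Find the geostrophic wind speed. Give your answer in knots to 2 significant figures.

Coriolis parameter at 17°S:
f = 2Ω sin φ = 2 × 7.29×10⁻⁵ × sin 17° = 4.26×10⁻⁵ s⁻¹
Pressure gradient: |∂P/∂n| = 400 Pa / 445000 m = 8.99×10⁻⁴ Pa/m
Geostrophic balance (pressure-gradient force = Coriolis force):
V_g = (1/(fρ)) |∂P/∂n| = 8.99×10⁻⁴ / (4.26×10⁻⁵ × 1.07) = 19.7 m/s
Converting: 19.7 m/s × 1.944 = 38 knots

38 knots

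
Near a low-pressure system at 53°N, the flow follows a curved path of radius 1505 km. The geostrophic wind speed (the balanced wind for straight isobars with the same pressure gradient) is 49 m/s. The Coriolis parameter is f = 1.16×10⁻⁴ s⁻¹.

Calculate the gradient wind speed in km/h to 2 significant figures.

Around a low, centrifugal force acts outward with Coriolis, so pressure-gradient force balances both:
(1/ρ)|∂P/∂n| = fV + V²/R  →  V² + fR·V − fR·V_g = 0
With fR = 1.16×10⁻⁴ × 1505×10³ m = 175 m/s:
V = [−fR + √((fR)² + 4 fR V_g)]/2 = [−175 + √(175² + 4×175×49)]/2 = 39.9 m/s
Subgeostrophic (V < V_g = 49 m/s), as expected around a low.
Converting: 39.9 m/s × 3.6 = 140 km/h

140 km/h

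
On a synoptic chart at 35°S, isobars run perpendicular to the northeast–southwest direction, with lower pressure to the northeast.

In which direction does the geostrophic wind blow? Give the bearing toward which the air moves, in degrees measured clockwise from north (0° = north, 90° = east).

315°

The pressure-gradient force points toward the northeast (bearing 045°).
Geostrophic balance: in the Southern Hemisphere the Coriolis force deflects motion to the left, so the geostrophic wind blows 90° to the left of the pressure-gradient force (low pressure on the right).
Rotating 045° by 90° counterclockwise gives 315° — the wind blows toward the northwest.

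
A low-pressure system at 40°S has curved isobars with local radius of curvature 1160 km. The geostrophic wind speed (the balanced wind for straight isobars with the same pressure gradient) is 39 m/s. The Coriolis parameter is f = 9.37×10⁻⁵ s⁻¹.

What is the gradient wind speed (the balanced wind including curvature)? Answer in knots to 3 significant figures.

Around a low, centrifugal force acts outward with Coriolis, so pressure-gradient force balances both:
(1/ρ)|∂P/∂n| = fV + V²/R  →  V² + fR·V − fR·V_g = 0
With fR = 9.37×10⁻⁵ × 1160×10³ m = 109 m/s:
V = [−fR + √((fR)² + 4 fR V_g)]/2 = [−109 + √(109² + 4×109×39)]/2 = 30.5 m/s
Subgeostrophic (V < V_g = 39 m/s), as expected around a low.
Converting: 30.5 m/s × 1.944 = 59.2 knots

59.2 knots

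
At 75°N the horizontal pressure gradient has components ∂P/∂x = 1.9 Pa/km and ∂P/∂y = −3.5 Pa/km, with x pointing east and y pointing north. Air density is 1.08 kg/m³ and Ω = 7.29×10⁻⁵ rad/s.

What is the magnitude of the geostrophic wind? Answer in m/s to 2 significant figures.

Coriolis parameter at 75°N:
f = 2Ω sin φ = 2 × 7.29×10⁻⁵ × sin 75° = 1.41×10⁻⁴ s⁻¹
Component geostrophic relations (x east, y north):
u_g = −(1/(fρ)) ∂P/∂y,  v_g = (1/(fρ)) ∂P/∂x
u_g = −(−3.5×10⁻³)/(1.41×10⁻⁴ × 1.08) = 23.0 m/s;  v_g = (1.9×10⁻³)/(1.41×10⁻⁴ × 1.08) = 12.5 m/s
|V_g| = √(u_g² + v_g²) = 26.2 m/s

26 m/s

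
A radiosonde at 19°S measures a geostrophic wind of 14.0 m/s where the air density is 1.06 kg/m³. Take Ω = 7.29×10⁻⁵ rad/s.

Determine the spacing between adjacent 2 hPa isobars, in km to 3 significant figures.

Coriolis parameter at 19°S:
f = 2Ω sin φ = 2 × 7.29×10⁻⁵ × sin 19° = 4.75×10⁻⁵ s⁻¹
Geostrophic balance rearranged: |∂P/∂n| = f ρ V_g
|∂P/∂n| = 4.75×10⁻⁵ × 1.06 × 14.0 = 7.04×10⁻⁴ Pa/m
Isobar spacing: Δn = ΔP/|∂P/∂n| = 200 Pa / 7.04×10⁻⁴ Pa/m = 283920 m ≈ 284 km

284 km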